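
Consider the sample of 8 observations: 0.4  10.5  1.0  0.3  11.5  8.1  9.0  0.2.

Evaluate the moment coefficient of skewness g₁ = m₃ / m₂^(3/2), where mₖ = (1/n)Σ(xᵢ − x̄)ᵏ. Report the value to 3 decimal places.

0.107

x̄ = (0.4 + 10.5 + 1.0 + 0.3 + 11.5 + 8.1 + 9.0 + 0.2) / 8 = 5.1250
deviations (xᵢ − x̄): -4.7250, 5.3750, -4.1250, -4.8250, 6.3750, 2.9750, 3.8750, -4.9250
Σ(xᵢ − x̄)² = 180.2750 ⇒ m₂ = 180.2750/8 = 22.53437
Σ(xᵢ − x̄)³ = 91.4213 ⇒ m₃ = 91.4213/8 = 11.42766
m₂^(3/2) = 22.53437^(1.5) = 106.97155
g₁ = m₃ / m₂^(3/2) = 11.42766 / 106.97155 ≈ 0.107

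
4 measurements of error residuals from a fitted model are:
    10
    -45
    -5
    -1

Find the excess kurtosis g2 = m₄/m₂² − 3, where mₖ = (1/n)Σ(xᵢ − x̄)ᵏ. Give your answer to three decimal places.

x̄ = -10.2500
Σ(xᵢ − x̄)² = 1730.7500 ⇒ m₂ = 432.68750
Σ(xᵢ − x̄)⁴ = 1634439.0781 ⇒ m₄ = 408609.76953
m₂² = 187218.47266
g2 = m₄/m₂² − 3 = 2.18253 − 3 ≈ -0.817

-0.817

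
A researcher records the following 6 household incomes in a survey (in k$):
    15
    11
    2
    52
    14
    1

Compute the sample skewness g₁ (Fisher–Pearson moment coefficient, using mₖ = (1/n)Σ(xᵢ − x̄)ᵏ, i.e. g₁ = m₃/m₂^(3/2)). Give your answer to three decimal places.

x̄ = (15 + 11 + 2 + 52 + 14 + 1) / 6 = 15.8333
deviations (xᵢ − x̄): -0.8333, -4.8333, -13.8333, 36.1667, -1.8333, -14.8333
Σ(xᵢ − x̄)² = 1746.8333 ⇒ m₂ = 1746.8333/6 = 291.13889
Σ(xᵢ − x̄)³ = 41276.4444 ⇒ m₃ = 41276.4444/6 = 6879.40741
m₂^(3/2) = 291.13889^(1.5) = 4967.64246
g₁ = m₃ / m₂^(3/2) = 6879.40741 / 4967.64246 ≈ 1.385

1.385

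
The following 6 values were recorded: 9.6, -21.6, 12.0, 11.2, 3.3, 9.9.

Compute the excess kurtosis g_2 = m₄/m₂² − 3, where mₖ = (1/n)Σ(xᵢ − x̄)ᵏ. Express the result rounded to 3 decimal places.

x̄ = 4.0667
Σ(xᵢ − x̄)² = 837.8333 ⇒ m₂ = 139.63889
Σ(xᵢ − x̄)⁴ = 442634.2345 ⇒ m₄ = 73772.37242
m₂² = 19499.01929
g_2 = m₄/m₂² − 3 = 3.78339 − 3 ≈ 0.783

0.783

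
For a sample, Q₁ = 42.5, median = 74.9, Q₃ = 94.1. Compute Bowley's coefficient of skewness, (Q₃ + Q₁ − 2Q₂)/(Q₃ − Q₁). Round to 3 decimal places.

numerator: Q₃ + Q₁ − 2Q₂ = 94.1 + 42.5 − 2×74.9 = -13.2000
denominator: Q₃ − Q₁ = 94.1 − 42.5 = 51.6000
Bowley skewness = -13.2000 / 51.6000 ≈ -0.256

-0.256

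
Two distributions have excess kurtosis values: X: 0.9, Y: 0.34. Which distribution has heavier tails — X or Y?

Higher excess kurtosis ⇒ heavier tails relative to the normal distribution.
0.9 vs 0.34: the larger is 0.9, so X has heavier tails.

X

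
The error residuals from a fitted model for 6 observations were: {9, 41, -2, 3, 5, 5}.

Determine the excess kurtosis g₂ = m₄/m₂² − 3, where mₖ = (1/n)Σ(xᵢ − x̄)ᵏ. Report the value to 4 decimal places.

0.8431

x̄ = 10.1667
Σ(xᵢ − x̄)² = 1204.8333 ⇒ m₂ = 200.80556
Σ(xᵢ − x̄)⁴ = 929797.1528 ⇒ m₄ = 154966.19213
m₂² = 40322.87114
g₂ = m₄/m₂² − 3 = 3.84313 − 3 ≈ 0.8431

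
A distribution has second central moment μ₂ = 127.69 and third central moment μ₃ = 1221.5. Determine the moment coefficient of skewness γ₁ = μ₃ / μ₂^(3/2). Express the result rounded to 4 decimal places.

σ = √μ₂ = √127.69 = 11.30000
σ³ = μ₂^(3/2) = 1442.89700
γ₁ = μ₃/σ³ = 1221.5 / 1442.89700 ≈ 0.8466

0.8466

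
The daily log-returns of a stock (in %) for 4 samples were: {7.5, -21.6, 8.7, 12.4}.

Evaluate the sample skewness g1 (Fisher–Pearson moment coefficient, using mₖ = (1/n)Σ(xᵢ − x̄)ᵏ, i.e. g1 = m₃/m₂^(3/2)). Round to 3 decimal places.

x̄ = (7.5 - 21.6 + 8.7 + 12.4) / 4 = 1.7500
deviations (xᵢ − x̄): 5.7500, -23.3500, 6.9500, 10.6500
Σ(xᵢ − x̄)² = 740.0100 ⇒ m₂ = 740.0100/4 = 185.00250
Σ(xᵢ − x̄)³ = -10997.1840 ⇒ m₃ = -10997.1840/4 = -2749.29600
m₂^(3/2) = 185.00250^(1.5) = 2516.32305
g1 = m₃ / m₂^(3/2) = -2749.29600 / 2516.32305 ≈ -1.093

-1.093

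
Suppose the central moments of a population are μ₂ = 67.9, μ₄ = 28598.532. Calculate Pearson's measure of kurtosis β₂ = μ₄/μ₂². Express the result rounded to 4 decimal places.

μ₂² = 67.9² = 4610.41000
μ₄/μ₂² = 28598.532 / 4610.41000 = 6.20303
β₂ ≈ 6.2030

6.2030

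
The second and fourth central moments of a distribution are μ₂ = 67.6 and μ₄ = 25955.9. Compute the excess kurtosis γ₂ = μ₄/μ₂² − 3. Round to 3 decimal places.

2.680

μ₂² = 67.6² = 4569.76000
μ₄/μ₂² = 25955.9 / 4569.76000 = 5.67993
γ₂ = 5.67993 − 3 ≈ 2.680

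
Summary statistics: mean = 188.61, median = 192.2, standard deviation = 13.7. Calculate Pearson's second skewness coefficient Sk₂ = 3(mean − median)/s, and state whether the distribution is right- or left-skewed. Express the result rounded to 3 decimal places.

-0.786, left-skewed

Sk₂ = 3(188.61 − 192.2) / 13.7 = 3 × -3.5900 / 13.7
    = -10.7700 / 13.7 ≈ -0.786
Sk₂ < 0 ⇒ mean < median ⇒ left-skewed (negative skew).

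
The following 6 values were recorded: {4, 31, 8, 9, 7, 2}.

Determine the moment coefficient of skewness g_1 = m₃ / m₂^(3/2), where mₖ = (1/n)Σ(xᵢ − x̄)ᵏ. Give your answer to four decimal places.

x̄ = (4 + 31 + 8 + 9 + 7 + 2) / 6 = 10.1667
deviations (xᵢ − x̄): -6.1667, 20.8333, -2.1667, -1.1667, -3.1667, -8.1667
Σ(xᵢ − x̄)² = 554.8333 ⇒ m₂ = 554.8333/6 = 92.47222
Σ(xᵢ − x̄)³ = 8219.5556 ⇒ m₃ = 8219.5556/6 = 1369.92593
m₂^(3/2) = 92.47222^(1.5) = 889.23581
g_1 = m₃ / m₂^(3/2) = 1369.92593 / 889.23581 ≈ 1.5406

1.5406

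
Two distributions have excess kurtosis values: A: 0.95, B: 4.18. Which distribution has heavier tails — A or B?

Higher excess kurtosis ⇒ heavier tails relative to the normal distribution.
0.95 vs 4.18: the larger is 4.18, so B has heavier tails.

B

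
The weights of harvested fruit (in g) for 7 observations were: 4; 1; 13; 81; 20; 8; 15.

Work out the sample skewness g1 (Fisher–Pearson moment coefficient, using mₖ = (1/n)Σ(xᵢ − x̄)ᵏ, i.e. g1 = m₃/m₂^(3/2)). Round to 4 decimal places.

1.8064

x̄ = (4 + 1 + 13 + 81 + 20 + 8 + 15) / 7 = 20.2857
deviations (xᵢ − x̄): -16.2857, -19.2857, -7.2857, 60.7143, -0.2857, -12.2857, -5.2857
Σ(xᵢ − x̄)² = 4555.4286 ⇒ m₂ = 4555.4286/7 = 650.77551
Σ(xᵢ − x̄)³ = 209925.1837 ⇒ m₃ = 209925.1837/7 = 29989.31195
m₂^(3/2) = 650.77551^(1.5) = 16601.47983
g1 = m₃ / m₂^(3/2) = 29989.31195 / 16601.47983 ≈ 1.8064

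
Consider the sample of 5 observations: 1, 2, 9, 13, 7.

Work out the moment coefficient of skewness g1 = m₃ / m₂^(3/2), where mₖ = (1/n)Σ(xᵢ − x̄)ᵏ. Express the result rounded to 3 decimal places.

0.142

x̄ = (1 + 2 + 9 + 13 + 7) / 5 = 6.4000
deviations (xᵢ − x̄): -5.4000, -4.4000, 2.6000, 6.6000, 0.6000
Σ(xᵢ − x̄)² = 99.2000 ⇒ m₂ = 99.2000/5 = 19.84000
Σ(xᵢ − x̄)³ = 62.6400 ⇒ m₃ = 62.6400/5 = 12.52800
m₂^(3/2) = 19.84000^(1.5) = 88.37156
g1 = m₃ / m₂^(3/2) = 12.52800 / 88.37156 ≈ 0.142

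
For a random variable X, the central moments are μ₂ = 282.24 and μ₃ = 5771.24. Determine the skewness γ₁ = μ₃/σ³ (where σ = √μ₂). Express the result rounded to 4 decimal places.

1.2171

σ = √μ₂ = √282.24 = 16.80000
σ³ = μ₂^(3/2) = 4741.63200
γ₁ = μ₃/σ³ = 5771.24 / 4741.63200 ≈ 1.2171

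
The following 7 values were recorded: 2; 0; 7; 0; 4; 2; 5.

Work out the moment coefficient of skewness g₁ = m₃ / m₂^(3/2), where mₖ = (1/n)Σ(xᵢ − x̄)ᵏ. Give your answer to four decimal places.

x̄ = (2 + 0 + 7 + 0 + 4 + 2 + 5) / 7 = 2.8571
deviations (xᵢ − x̄): -0.8571, -2.8571, 4.1429, -2.8571, 1.1429, -0.8571, 2.1429
Σ(xᵢ − x̄)² = 40.8571 ⇒ m₂ = 40.8571/7 = 5.83673
Σ(xᵢ − x̄)³ = 34.5306 ⇒ m₃ = 34.5306/7 = 4.93294
m₂^(3/2) = 5.83673^(1.5) = 14.10116
g₁ = m₃ / m₂^(3/2) = 4.93294 / 14.10116 ≈ 0.3498

0.3498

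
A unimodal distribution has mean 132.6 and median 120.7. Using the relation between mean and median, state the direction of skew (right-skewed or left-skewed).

mean − median = 132.6 − 120.7 = 11.9
mean > median ⇒ the longer tail is on the right ⇒ right-skewed (positively skewed).

right-skewed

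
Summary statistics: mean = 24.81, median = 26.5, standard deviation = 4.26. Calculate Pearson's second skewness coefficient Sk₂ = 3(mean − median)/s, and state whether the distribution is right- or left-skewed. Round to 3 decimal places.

Sk₂ = 3(24.81 − 26.5) / 4.26 = 3 × -1.6900 / 4.26
    = -5.0700 / 4.26 ≈ -1.190
Sk₂ < 0 ⇒ mean < median ⇒ left-skewed (negative skew).

-1.190, left-skewed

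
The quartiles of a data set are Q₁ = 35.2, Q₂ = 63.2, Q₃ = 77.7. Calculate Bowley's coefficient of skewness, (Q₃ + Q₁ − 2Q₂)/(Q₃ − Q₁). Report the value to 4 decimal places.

numerator: Q₃ + Q₁ − 2Q₂ = 77.7 + 35.2 − 2×63.2 = -13.5000
denominator: Q₃ − Q₁ = 77.7 − 35.2 = 42.5000
Bowley skewness = -13.5000 / 42.5000 ≈ -0.3176

-0.3176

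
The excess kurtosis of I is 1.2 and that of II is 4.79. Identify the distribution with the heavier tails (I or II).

II

Higher excess kurtosis ⇒ heavier tails relative to the normal distribution.
1.2 vs 4.79: the larger is 4.79, so II has heavier tails.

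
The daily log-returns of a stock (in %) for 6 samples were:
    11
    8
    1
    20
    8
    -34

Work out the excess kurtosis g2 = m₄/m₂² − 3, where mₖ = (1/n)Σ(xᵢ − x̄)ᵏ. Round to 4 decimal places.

x̄ = 2.3333
Σ(xᵢ − x̄)² = 1773.3333 ⇒ m₂ = 295.55556
Σ(xᵢ − x̄)⁴ = 1847813.7778 ⇒ m₄ = 307968.96296
m₂² = 87353.08642
g2 = m₄/m₂² − 3 = 3.52556 − 3 ≈ 0.5256

0.5256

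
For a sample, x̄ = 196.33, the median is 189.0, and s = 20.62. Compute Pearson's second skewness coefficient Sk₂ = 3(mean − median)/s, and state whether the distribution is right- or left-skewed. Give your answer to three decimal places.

Sk₂ = 3(196.33 − 189.0) / 20.62 = 3 × 7.3300 / 20.62
    = 21.9900 / 20.62 ≈ 1.066
Sk₂ > 0 ⇒ mean > median ⇒ right-skewed (positive skew).

1.066, right-skewed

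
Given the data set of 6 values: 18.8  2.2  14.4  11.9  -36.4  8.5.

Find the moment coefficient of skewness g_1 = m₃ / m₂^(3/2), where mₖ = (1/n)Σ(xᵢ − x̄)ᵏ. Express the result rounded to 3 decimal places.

-1.495

x̄ = (18.8 + 2.2 + 14.4 + 11.9 - 36.4 + 8.5) / 6 = 3.2333
deviations (xᵢ − x̄): 15.5667, -1.0333, 11.1667, 8.6667, -39.6333, 5.2667
Σ(xᵢ − x̄)² = 2041.7333 ⇒ m₂ = 2041.7333/6 = 340.28889
Σ(xᵢ − x̄)³ = -56295.5856 ⇒ m₃ = -56295.5856/6 = -9382.59759
m₂^(3/2) = 340.28889^(1.5) = 6277.28220
g_1 = m₃ / m₂^(3/2) = -9382.59759 / 6277.28220 ≈ -1.495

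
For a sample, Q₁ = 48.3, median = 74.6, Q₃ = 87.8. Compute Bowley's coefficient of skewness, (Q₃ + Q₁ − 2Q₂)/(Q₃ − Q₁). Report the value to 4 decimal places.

-0.3316

numerator: Q₃ + Q₁ − 2Q₂ = 87.8 + 48.3 − 2×74.6 = -13.1000
denominator: Q₃ − Q₁ = 87.8 − 48.3 = 39.5000
Bowley skewness = -13.1000 / 39.5000 ≈ -0.3316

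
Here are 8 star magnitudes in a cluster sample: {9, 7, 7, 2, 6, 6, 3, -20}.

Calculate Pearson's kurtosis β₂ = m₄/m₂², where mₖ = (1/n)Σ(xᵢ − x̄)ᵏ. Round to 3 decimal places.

x̄ = 2.5000
Σ(xᵢ − x̄)² = 614.0000 ⇒ m₂ = 76.75000
Σ(xᵢ − x̄)⁴ = 259194.5000 ⇒ m₄ = 32399.31250
m₂² = 5890.56250
β₂ = m₄/m₂² = 32399.31250 / 5890.56250 ≈ 5.500

5.500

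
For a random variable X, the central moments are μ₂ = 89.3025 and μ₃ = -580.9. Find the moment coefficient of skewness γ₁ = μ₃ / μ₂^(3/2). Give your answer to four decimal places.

-0.6883

σ = √μ₂ = √89.3025 = 9.45000
σ³ = μ₂^(3/2) = 843.90862
γ₁ = μ₃/σ³ = -580.9 / 843.90862 ≈ -0.6883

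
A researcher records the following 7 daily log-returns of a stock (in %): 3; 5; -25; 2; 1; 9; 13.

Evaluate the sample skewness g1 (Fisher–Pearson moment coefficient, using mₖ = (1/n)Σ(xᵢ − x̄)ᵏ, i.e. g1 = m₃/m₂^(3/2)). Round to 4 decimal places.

-1.5213

x̄ = (3 + 5 - 25 + 2 + 1 + 9 + 13) / 7 = 1.1429
deviations (xᵢ − x̄): 1.8571, 3.8571, -26.1429, 0.8571, -0.1429, 7.8571, 11.8571
Σ(xᵢ − x̄)² = 904.8571 ⇒ m₂ = 904.8571/7 = 129.26531
Σ(xᵢ − x̄)³ = -15650.8163 ⇒ m₃ = -15650.8163/7 = -2235.83090
m₂^(3/2) = 129.26531^(1.5) = 1469.68062
g1 = m₃ / m₂^(3/2) = -2235.83090 / 1469.68062 ≈ -1.5213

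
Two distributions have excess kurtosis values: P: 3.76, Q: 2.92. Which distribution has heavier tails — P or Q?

P

Higher excess kurtosis ⇒ heavier tails relative to the normal distribution.
3.76 vs 2.92: the larger is 3.76, so P has heavier tails.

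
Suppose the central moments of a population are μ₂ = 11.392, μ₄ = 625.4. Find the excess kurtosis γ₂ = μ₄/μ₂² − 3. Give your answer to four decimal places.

μ₂² = 11.392² = 129.77766
μ₄/μ₂² = 625.4 / 129.77766 = 4.81901
γ₂ = 4.81901 − 3 ≈ 1.8190

1.8190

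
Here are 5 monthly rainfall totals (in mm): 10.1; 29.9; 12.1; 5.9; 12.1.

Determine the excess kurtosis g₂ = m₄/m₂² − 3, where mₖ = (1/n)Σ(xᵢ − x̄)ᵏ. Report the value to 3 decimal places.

x̄ = 14.0200
Σ(xᵢ − x̄)² = 340.8480 ⇒ m₂ = 68.16960
Σ(xᵢ − x̄)⁴ = 68202.5785 ⇒ m₄ = 13640.51569
m₂² = 4647.09436
g₂ = m₄/m₂² − 3 = 2.93528 − 3 ≈ -0.065

-0.065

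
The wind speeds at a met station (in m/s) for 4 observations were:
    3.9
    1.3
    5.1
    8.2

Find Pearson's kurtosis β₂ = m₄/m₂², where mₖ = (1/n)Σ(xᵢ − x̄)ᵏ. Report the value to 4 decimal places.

1.8917

x̄ = 4.6250
Σ(xᵢ − x̄)² = 24.5875 ⇒ m₂ = 6.14687
Σ(xᵢ − x̄)⁴ = 285.8984 ⇒ m₄ = 71.47460
m₂² = 37.78407
β₂ = m₄/m₂² = 71.47460 / 37.78407 ≈ 1.8917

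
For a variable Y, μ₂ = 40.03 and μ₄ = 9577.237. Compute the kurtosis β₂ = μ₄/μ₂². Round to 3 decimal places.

μ₂² = 40.03² = 1602.40090
μ₄/μ₂² = 9577.237 / 1602.40090 = 5.97680
β₂ ≈ 5.977

5.977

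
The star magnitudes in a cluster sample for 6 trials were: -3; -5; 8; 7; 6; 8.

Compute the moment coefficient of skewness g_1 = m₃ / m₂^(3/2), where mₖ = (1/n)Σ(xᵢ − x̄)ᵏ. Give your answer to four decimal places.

x̄ = (-3 - 5 + 8 + 7 + 6 + 8) / 6 = 3.5000
deviations (xᵢ − x̄): -6.5000, -8.5000, 4.5000, 3.5000, 2.5000, 4.5000
Σ(xᵢ − x̄)² = 173.5000 ⇒ m₂ = 173.5000/6 = 28.91667
Σ(xᵢ − x̄)³ = -648.0000 ⇒ m₃ = -648.0000/6 = -108.00000
m₂^(3/2) = 28.91667^(1.5) = 155.49712
g_1 = m₃ / m₂^(3/2) = -108.00000 / 155.49712 ≈ -0.6945

-0.6945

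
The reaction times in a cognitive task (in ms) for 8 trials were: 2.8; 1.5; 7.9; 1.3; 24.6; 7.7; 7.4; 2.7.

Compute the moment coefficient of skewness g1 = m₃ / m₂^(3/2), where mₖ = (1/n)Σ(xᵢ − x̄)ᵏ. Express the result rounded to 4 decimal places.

x̄ = (2.8 + 1.5 + 7.9 + 1.3 + 24.6 + 7.7 + 7.4 + 2.7) / 8 = 6.9875
deviations (xᵢ − x̄): -4.1875, -5.4875, 0.9125, -5.6875, 17.6125, 0.7125, 0.4125, -4.2875
Σ(xᵢ − x̄)² = 410.0888 ⇒ m₂ = 410.0888/8 = 51.26109
Σ(xᵢ − x̄)³ = 4963.1273 ⇒ m₃ = 4963.1273/8 = 620.39092
m₂^(3/2) = 51.26109^(1.5) = 367.01330
g1 = m₃ / m₂^(3/2) = 620.39092 / 367.01330 ≈ 1.6904

1.6904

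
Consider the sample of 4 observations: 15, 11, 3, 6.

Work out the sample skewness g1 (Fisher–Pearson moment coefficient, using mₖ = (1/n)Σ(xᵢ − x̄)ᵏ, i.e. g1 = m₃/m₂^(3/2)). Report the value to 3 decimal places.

x̄ = (15 + 11 + 3 + 6) / 4 = 8.7500
deviations (xᵢ − x̄): 6.2500, 2.2500, -5.7500, -2.7500
Σ(xᵢ − x̄)² = 84.7500 ⇒ m₂ = 84.7500/4 = 21.18750
Σ(xᵢ − x̄)³ = 44.6250 ⇒ m₃ = 44.6250/4 = 11.15625
m₂^(3/2) = 21.18750^(1.5) = 97.52581
g1 = m₃ / m₂^(3/2) = 11.15625 / 97.52581 ≈ 0.114

0.114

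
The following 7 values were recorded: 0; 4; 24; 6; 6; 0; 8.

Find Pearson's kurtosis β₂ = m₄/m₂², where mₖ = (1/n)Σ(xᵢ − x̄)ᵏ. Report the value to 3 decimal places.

x̄ = 6.8571
Σ(xᵢ − x̄)² = 398.8571 ⇒ m₂ = 56.97959
Σ(xᵢ − x̄)⁴ = 90855.2770 ⇒ m₄ = 12979.32528
m₂² = 3246.67389
β₂ = m₄/m₂² = 12979.32528 / 3246.67389 ≈ 3.998

3.998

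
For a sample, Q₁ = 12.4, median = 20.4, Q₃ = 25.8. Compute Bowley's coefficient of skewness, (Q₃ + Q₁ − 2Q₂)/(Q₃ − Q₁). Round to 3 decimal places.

numerator: Q₃ + Q₁ − 2Q₂ = 25.8 + 12.4 − 2×20.4 = -2.6000
denominator: Q₃ − Q₁ = 25.8 − 12.4 = 13.4000
Bowley skewness = -2.6000 / 13.4000 ≈ -0.194

-0.194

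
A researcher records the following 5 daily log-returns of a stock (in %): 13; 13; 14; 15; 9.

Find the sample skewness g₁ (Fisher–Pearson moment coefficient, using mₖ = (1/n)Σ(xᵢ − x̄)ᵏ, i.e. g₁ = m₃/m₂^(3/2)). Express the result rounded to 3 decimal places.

x̄ = (13 + 13 + 14 + 15 + 9) / 5 = 12.8000
deviations (xᵢ − x̄): 0.2000, 0.2000, 1.2000, 2.2000, -3.8000
Σ(xᵢ − x̄)² = 20.8000 ⇒ m₂ = 20.8000/5 = 4.16000
Σ(xᵢ − x̄)³ = -42.4800 ⇒ m₃ = -42.4800/5 = -8.49600
m₂^(3/2) = 4.16000^(1.5) = 8.48477
g₁ = m₃ / m₂^(3/2) = -8.49600 / 8.48477 ≈ -1.001

-1.001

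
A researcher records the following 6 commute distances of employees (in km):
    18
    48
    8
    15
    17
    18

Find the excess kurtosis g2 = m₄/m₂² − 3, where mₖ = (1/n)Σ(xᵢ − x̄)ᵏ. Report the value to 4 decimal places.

x̄ = 20.6667
Σ(xᵢ − x̄)² = 967.3333 ⇒ m₂ = 161.22222
Σ(xᵢ − x̄)⁴ = 585230.4444 ⇒ m₄ = 97538.40741
m₂² = 25992.60494
g2 = m₄/m₂² − 3 = 3.75254 − 3 ≈ 0.7525

0.7525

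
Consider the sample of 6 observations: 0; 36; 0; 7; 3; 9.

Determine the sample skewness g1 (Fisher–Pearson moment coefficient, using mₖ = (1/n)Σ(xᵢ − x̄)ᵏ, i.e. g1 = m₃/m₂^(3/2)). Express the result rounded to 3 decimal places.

1.512

x̄ = (0 + 36 + 0 + 7 + 3 + 9) / 6 = 9.1667
deviations (xᵢ − x̄): -9.1667, 26.8333, -9.1667, -2.1667, -6.1667, -0.1667
Σ(xᵢ − x̄)² = 930.8333 ⇒ m₂ = 930.8333/6 = 155.13889
Σ(xᵢ − x̄)³ = 17535.5556 ⇒ m₃ = 17535.5556/6 = 2922.59259
m₂^(3/2) = 155.13889^(1.5) = 1932.32875
g1 = m₃ / m₂^(3/2) = 2922.59259 / 1932.32875 ≈ 1.512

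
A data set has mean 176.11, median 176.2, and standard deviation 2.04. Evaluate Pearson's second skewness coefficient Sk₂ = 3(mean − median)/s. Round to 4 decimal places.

Sk₂ = 3(176.11 − 176.2) / 2.04 = 3 × -0.0900 / 2.04
    = -0.2700 / 2.04 ≈ -0.1324

-0.1324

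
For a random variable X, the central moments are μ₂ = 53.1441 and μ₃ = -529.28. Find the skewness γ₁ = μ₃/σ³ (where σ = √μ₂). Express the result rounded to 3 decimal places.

-1.366

σ = √μ₂ = √53.1441 = 7.29000
σ³ = μ₂^(3/2) = 387.42049
γ₁ = μ₃/σ³ = -529.28 / 387.42049 ≈ -1.366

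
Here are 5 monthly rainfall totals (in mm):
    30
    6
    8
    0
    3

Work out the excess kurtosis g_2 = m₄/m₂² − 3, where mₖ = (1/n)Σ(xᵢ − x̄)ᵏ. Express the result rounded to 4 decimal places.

x̄ = 9.4000
Σ(xᵢ − x̄)² = 567.2000 ⇒ m₂ = 113.44000
Σ(xᵢ − x̄)⁴ = 189704.0960 ⇒ m₄ = 37940.81920
m₂² = 12868.63360
g_2 = m₄/m₂² − 3 = 2.94832 − 3 ≈ -0.0517

-0.0517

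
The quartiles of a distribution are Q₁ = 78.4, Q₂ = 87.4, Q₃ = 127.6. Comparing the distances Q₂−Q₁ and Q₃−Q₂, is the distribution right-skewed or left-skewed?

right-skewed

Q₂ − Q₁ = 9.0;  Q₃ − Q₂ = 40.2
Q₃ − Q₂ > Q₂ − Q₁ ⇒ the upper half is more spread out ⇒ right-skewed.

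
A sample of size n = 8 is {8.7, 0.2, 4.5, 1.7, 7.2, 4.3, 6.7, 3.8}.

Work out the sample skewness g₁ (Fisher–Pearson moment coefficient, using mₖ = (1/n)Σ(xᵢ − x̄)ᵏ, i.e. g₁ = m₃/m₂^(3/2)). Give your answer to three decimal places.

-0.138

x̄ = (8.7 + 0.2 + 4.5 + 1.7 + 7.2 + 4.3 + 6.7 + 3.8) / 8 = 4.6375
deviations (xᵢ − x̄): 4.0625, -4.4375, -0.1375, -2.9375, 2.5625, -0.3375, 2.0625, -0.8375
Σ(xᵢ − x̄)² = 56.4787 ⇒ m₂ = 56.4787/8 = 7.05984
Σ(xᵢ − x̄)³ = -20.7093 ⇒ m₃ = -20.7093/8 = -2.58866
m₂^(3/2) = 7.05984^(1.5) = 18.75826
g₁ = m₃ / m₂^(3/2) = -2.58866 / 18.75826 ≈ -0.138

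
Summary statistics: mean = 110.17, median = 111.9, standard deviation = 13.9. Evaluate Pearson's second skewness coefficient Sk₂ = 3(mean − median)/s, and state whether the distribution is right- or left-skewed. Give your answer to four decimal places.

-0.3734, left-skewed

Sk₂ = 3(110.17 − 111.9) / 13.9 = 3 × -1.7300 / 13.9
    = -5.1900 / 13.9 ≈ -0.3734
Sk₂ < 0 ⇒ mean < median ⇒ left-skewed (negative skew).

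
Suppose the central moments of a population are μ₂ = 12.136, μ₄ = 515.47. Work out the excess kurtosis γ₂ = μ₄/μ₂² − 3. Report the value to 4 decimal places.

0.4999

μ₂² = 12.136² = 147.28250
μ₄/μ₂² = 515.47 / 147.28250 = 3.49987
γ₂ = 3.49987 − 3 ≈ 0.4999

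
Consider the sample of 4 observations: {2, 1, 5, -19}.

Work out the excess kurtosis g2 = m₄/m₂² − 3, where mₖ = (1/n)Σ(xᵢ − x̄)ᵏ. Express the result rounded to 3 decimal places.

-0.724

x̄ = -2.7500
Σ(xᵢ − x̄)² = 360.7500 ⇒ m₂ = 90.18750
Σ(xᵢ − x̄)⁴ = 74043.3281 ⇒ m₄ = 18510.83203
m₂² = 8133.78516
g2 = m₄/m₂² − 3 = 2.27580 − 3 ≈ -0.724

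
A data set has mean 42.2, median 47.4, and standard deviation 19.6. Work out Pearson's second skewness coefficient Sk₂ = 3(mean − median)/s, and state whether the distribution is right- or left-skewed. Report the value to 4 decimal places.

Sk₂ = 3(42.2 − 47.4) / 19.6 = 3 × -5.2000 / 19.6
    = -15.6000 / 19.6 ≈ -0.7959
Sk₂ < 0 ⇒ mean < median ⇒ left-skewed (negative skew).

-0.7959, left-skewed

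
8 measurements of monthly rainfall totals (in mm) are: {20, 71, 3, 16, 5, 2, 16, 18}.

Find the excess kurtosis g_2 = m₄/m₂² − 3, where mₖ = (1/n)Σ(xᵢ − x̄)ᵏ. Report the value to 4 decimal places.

x̄ = 18.8750
Σ(xᵢ − x̄)² = 3464.8750 ⇒ m₂ = 433.10938
Σ(xᵢ − x̄)⁴ = 7563978.3379 ⇒ m₄ = 945497.29224
m₂² = 187583.73071
g_2 = m₄/m₂² − 3 = 5.04040 − 3 ≈ 2.0404

2.0404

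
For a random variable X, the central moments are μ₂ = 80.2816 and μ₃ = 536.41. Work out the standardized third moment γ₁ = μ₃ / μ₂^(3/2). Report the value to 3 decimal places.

0.746

σ = √μ₂ = √80.2816 = 8.96000
σ³ = μ₂^(3/2) = 719.32314
γ₁ = μ₃/σ³ = 536.41 / 719.32314 ≈ 0.746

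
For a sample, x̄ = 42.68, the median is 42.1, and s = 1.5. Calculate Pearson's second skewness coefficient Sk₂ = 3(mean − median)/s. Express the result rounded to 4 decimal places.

Sk₂ = 3(42.68 − 42.1) / 1.5 = 3 × 0.5800 / 1.5
    = 1.7400 / 1.5 ≈ 1.1600

1.1600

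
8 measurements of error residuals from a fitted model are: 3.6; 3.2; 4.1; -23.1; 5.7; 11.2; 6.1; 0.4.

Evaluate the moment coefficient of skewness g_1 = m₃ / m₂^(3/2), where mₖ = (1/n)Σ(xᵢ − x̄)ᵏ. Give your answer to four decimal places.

-1.8534

x̄ = (3.6 + 3.2 + 4.1 - 23.1 + 5.7 + 11.2 + 6.1 + 0.4) / 8 = 1.4000
deviations (xᵢ − x̄): 2.2000, 1.8000, 2.7000, -24.5000, 4.3000, 9.8000, 4.7000, -1.0000
Σ(xᵢ − x̄)² = 753.2400 ⇒ m₂ = 753.2400/8 = 94.15500
Σ(xᵢ − x̄)³ = -13546.4400 ⇒ m₃ = -13546.4400/8 = -1693.30500
m₂^(3/2) = 94.15500^(1.5) = 913.61891
g_1 = m₃ / m₂^(3/2) = -1693.30500 / 913.61891 ≈ -1.8534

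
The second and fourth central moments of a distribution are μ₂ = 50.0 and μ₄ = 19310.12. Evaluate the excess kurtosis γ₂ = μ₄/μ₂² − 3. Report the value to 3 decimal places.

4.724

μ₂² = 50.0² = 2500.00000
μ₄/μ₂² = 19310.12 / 2500.00000 = 7.72405
γ₂ = 7.72405 − 3 ≈ 4.724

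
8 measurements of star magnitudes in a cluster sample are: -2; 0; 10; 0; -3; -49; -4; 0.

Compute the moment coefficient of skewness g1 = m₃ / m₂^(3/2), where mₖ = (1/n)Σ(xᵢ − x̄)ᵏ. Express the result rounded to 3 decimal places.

x̄ = (-2 + 0 + 10 + 0 - 3 - 49 - 4 + 0) / 8 = -6.0000
deviations (xᵢ − x̄): 4.0000, 6.0000, 16.0000, 6.0000, 3.0000, -43.0000, 2.0000, 6.0000
Σ(xᵢ − x̄)² = 2242.0000 ⇒ m₂ = 2242.0000/8 = 280.25000
Σ(xᵢ − x̄)³ = -74664.0000 ⇒ m₃ = -74664.0000/8 = -9333.00000
m₂^(3/2) = 280.25000^(1.5) = 4691.57250
g1 = m₃ / m₂^(3/2) = -9333.00000 / 4691.57250 ≈ -1.989

-1.989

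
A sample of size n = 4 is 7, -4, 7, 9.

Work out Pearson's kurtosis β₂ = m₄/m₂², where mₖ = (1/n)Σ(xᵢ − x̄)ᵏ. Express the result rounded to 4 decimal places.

2.2745

x̄ = 4.7500
Σ(xᵢ − x̄)² = 104.7500 ⇒ m₂ = 26.18750
Σ(xᵢ − x̄)⁴ = 6239.3281 ⇒ m₄ = 1559.83203
m₂² = 685.78516
β₂ = m₄/m₂² = 1559.83203 / 685.78516 ≈ 2.2745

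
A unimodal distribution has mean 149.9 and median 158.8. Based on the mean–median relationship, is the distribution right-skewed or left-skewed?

mean − median = 149.9 − 158.8 = -8.9
mean < median ⇒ the longer tail is on the left ⇒ left-skewed (negatively skewed).

left-skewed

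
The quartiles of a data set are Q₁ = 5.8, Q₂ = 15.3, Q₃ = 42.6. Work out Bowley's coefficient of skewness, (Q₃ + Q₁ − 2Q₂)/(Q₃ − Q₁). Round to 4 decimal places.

numerator: Q₃ + Q₁ − 2Q₂ = 42.6 + 5.8 − 2×15.3 = 17.8000
denominator: Q₃ − Q₁ = 42.6 − 5.8 = 36.8000
Bowley skewness = 17.8000 / 36.8000 ≈ 0.4837

0.4837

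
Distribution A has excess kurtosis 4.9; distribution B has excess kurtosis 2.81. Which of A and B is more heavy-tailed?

Higher excess kurtosis ⇒ heavier tails relative to the normal distribution.
4.9 vs 2.81: the larger is 4.9, so A has heavier tails.

A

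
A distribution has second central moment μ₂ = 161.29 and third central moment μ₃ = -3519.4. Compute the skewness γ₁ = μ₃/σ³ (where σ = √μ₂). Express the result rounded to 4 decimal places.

-1.7181

σ = √μ₂ = √161.29 = 12.70000
σ³ = μ₂^(3/2) = 2048.38300
γ₁ = μ₃/σ³ = -3519.4 / 2048.38300 ≈ -1.7181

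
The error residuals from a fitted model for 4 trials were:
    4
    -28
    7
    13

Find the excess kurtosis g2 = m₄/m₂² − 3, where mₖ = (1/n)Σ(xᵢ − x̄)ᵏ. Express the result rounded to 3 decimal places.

x̄ = -1.0000
Σ(xᵢ − x̄)² = 1014.0000 ⇒ m₂ = 253.50000
Σ(xᵢ − x̄)⁴ = 574578.0000 ⇒ m₄ = 143644.50000
m₂² = 64262.25000
g2 = m₄/m₂² − 3 = 2.23529 − 3 ≈ -0.765

-0.765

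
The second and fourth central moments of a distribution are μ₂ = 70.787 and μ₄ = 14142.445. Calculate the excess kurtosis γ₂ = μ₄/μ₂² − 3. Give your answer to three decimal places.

μ₂² = 70.787² = 5010.79937
μ₄/μ₂² = 14142.445 / 5010.79937 = 2.82239
γ₂ = 2.82239 − 3 ≈ -0.178

-0.178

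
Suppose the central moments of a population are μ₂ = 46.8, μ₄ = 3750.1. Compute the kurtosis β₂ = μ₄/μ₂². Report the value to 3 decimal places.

μ₂² = 46.8² = 2190.24000
μ₄/μ₂² = 3750.1 / 2190.24000 = 1.71219
β₂ ≈ 1.712

1.712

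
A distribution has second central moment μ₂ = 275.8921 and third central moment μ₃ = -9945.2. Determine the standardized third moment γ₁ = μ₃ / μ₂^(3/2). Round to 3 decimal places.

σ = √μ₂ = √275.8921 = 16.61000
σ³ = μ₂^(3/2) = 4582.56778
γ₁ = μ₃/σ³ = -9945.2 / 4582.56778 ≈ -2.170

-2.170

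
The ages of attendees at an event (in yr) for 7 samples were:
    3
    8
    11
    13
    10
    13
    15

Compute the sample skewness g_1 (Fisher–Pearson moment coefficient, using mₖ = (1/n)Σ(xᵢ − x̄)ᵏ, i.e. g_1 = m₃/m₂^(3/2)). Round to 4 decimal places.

x̄ = (3 + 8 + 11 + 13 + 10 + 13 + 15) / 7 = 10.4286
deviations (xᵢ − x̄): -7.4286, -2.4286, 0.5714, 2.5714, -0.4286, 2.5714, 4.5714
Σ(xᵢ − x̄)² = 95.7143 ⇒ m₂ = 95.7143/7 = 13.67347
Σ(xᵢ − x̄)³ = -294.6122 ⇒ m₃ = -294.6122/7 = -42.08746
m₂^(3/2) = 13.67347^(1.5) = 50.56128
g_1 = m₃ / m₂^(3/2) = -42.08746 / 50.56128 ≈ -0.8324

-0.8324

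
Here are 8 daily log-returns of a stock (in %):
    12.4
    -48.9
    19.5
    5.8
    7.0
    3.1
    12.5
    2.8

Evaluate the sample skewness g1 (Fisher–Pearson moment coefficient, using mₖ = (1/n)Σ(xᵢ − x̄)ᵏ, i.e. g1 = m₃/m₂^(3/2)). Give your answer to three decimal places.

-1.945

x̄ = (12.4 - 48.9 + 19.5 + 5.8 + 7.0 + 3.1 + 12.5 + 2.8) / 8 = 1.7750
deviations (xᵢ − x̄): 10.6250, -50.6750, 17.7250, 4.0250, 5.2250, 1.3250, 10.7250, 1.0250
Σ(xᵢ − x̄)² = 3156.3550 ⇒ m₂ = 3156.3550/8 = 394.54437
Σ(xᵢ − x̄)³ = -121918.0192 ⇒ m₃ = -121918.0192/8 = -15239.75241
m₂^(3/2) = 394.54437^(1.5) = 7836.89060
g1 = m₃ / m₂^(3/2) = -15239.75241 / 7836.89060 ≈ -1.945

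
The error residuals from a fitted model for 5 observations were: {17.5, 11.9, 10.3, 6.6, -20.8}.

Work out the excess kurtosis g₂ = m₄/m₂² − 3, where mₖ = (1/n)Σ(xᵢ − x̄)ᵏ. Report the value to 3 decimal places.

-0.059

x̄ = 5.1000
Σ(xᵢ − x̄)² = 900.1000 ⇒ m₂ = 180.02000
Σ(xᵢ − x̄)⁴ = 476502.5554 ⇒ m₄ = 95300.51108
m₂² = 32407.20040
g₂ = m₄/m₂² − 3 = 2.94072 − 3 ≈ -0.059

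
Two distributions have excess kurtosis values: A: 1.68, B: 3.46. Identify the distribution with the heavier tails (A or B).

Higher excess kurtosis ⇒ heavier tails relative to the normal distribution.
1.68 vs 3.46: the larger is 3.46, so B has heavier tails.

B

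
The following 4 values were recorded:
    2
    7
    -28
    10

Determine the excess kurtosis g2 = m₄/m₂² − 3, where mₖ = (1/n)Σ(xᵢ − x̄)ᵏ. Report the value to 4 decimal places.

-0.7639

x̄ = -2.2500
Σ(xᵢ − x̄)² = 916.7500 ⇒ m₂ = 229.18750
Σ(xᵢ − x̄)⁴ = 469817.8281 ⇒ m₄ = 117454.45703
m₂² = 52526.91016
g2 = m₄/m₂² − 3 = 2.23608 − 3 ≈ -0.7639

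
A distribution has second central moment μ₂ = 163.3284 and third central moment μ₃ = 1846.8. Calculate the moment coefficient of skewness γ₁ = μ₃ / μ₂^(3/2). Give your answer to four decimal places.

σ = √μ₂ = √163.3284 = 12.78000
σ³ = μ₂^(3/2) = 2087.33695
γ₁ = μ₃/σ³ = 1846.8 / 2087.33695 ≈ 0.8848

0.8848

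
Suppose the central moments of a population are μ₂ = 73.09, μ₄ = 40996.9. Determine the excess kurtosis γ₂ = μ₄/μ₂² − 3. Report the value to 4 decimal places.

4.6742

μ₂² = 73.09² = 5342.14810
μ₄/μ₂² = 40996.9 / 5342.14810 = 7.67424
γ₂ = 7.67424 − 3 ≈ 4.6742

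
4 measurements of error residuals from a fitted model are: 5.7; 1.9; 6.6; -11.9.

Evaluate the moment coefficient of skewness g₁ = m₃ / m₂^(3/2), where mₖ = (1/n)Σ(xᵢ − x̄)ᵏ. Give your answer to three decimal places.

x̄ = (5.7 + 1.9 + 6.6 - 11.9) / 4 = 0.5750
deviations (xᵢ − x̄): 5.1250, 1.3250, 6.0250, -12.4750
Σ(xᵢ − x̄)² = 219.9475 ⇒ m₂ = 219.9475/4 = 54.98688
Σ(xᵢ − x̄)³ = -1585.7809 ⇒ m₃ = -1585.7809/4 = -396.44522
m₂^(3/2) = 54.98688^(1.5) = 407.74492
g₁ = m₃ / m₂^(3/2) = -396.44522 / 407.74492 ≈ -0.972

-0.972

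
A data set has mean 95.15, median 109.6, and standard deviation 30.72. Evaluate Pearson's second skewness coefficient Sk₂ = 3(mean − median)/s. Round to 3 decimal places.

Sk₂ = 3(95.15 − 109.6) / 30.72 = 3 × -14.4500 / 30.72
    = -43.3500 / 30.72 ≈ -1.411

-1.411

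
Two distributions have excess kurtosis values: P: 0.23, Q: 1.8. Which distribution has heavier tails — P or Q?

Q

Higher excess kurtosis ⇒ heavier tails relative to the normal distribution.
0.23 vs 1.8: the larger is 1.8, so Q has heavier tails.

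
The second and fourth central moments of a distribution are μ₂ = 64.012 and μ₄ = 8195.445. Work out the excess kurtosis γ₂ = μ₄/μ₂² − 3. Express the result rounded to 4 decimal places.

μ₂² = 64.012² = 4097.53614
μ₄/μ₂² = 8195.445 / 4097.53614 = 2.00009
γ₂ = 2.00009 − 3 ≈ -0.9999

-0.9999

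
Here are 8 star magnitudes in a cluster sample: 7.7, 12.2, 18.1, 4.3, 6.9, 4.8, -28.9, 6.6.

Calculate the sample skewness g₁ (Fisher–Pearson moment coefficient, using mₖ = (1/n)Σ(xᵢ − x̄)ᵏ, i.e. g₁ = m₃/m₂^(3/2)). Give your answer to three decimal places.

x̄ = (7.7 + 12.2 + 18.1 + 4.3 + 6.9 + 4.8 - 28.9 + 6.6) / 8 = 3.9625
deviations (xᵢ − x̄): 3.7375, 8.2375, 14.1375, 0.3375, 2.9375, 0.8375, -32.8625, 2.6375
Σ(xᵢ − x̄)² = 1378.0388 ⇒ m₂ = 1378.0388/8 = 172.25484
Σ(xᵢ − x̄)³ = -32008.5132 ⇒ m₃ = -32008.5132/8 = -4001.06415
m₂^(3/2) = 172.25484^(1.5) = 2260.77408
g₁ = m₃ / m₂^(3/2) = -4001.06415 / 2260.77408 ≈ -1.770

-1.770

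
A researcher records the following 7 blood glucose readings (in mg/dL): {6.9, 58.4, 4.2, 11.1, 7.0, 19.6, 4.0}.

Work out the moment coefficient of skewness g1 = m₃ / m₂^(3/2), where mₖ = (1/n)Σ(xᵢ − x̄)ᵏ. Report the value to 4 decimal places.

x̄ = (6.9 + 58.4 + 4.2 + 11.1 + 7.0 + 19.6 + 4.0) / 7 = 15.8857
deviations (xᵢ − x̄): -8.9857, 42.5143, -11.6857, -4.7857, -8.8857, 3.7143, -11.8857
Σ(xᵢ − x̄)² = 2281.6886 ⇒ m₂ = 2281.6886/7 = 325.95551
Σ(xᵢ − x̄)³ = 72082.7317 ⇒ m₃ = 72082.7317/7 = 10297.53310
m₂^(3/2) = 325.95551^(1.5) = 5884.87836
g1 = m₃ / m₂^(3/2) = 10297.53310 / 5884.87836 ≈ 1.7498

1.7498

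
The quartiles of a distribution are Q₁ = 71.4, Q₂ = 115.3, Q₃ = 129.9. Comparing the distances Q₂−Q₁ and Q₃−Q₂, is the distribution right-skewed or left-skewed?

Q₂ − Q₁ = 43.9;  Q₃ − Q₂ = 14.6
Q₂ − Q₁ > Q₃ − Q₂ ⇒ the lower half is more spread out ⇒ left-skewed.

left-skewed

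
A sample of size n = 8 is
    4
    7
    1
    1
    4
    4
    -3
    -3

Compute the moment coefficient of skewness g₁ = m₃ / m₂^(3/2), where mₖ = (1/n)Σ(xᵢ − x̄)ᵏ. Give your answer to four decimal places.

-0.2351

x̄ = (4 + 7 + 1 + 1 + 4 + 4 - 3 - 3) / 8 = 1.8750
deviations (xᵢ − x̄): 2.1250, 5.1250, -0.8750, -0.8750, 2.1250, 2.1250, -4.8750, -4.8750
Σ(xᵢ − x̄)² = 88.8750 ⇒ m₂ = 88.8750/8 = 11.10938
Σ(xᵢ − x̄)³ = -69.6563 ⇒ m₃ = -69.6563/8 = -8.70703
m₂^(3/2) = 11.10938^(1.5) = 37.02836
g₁ = m₃ / m₂^(3/2) = -8.70703 / 37.02836 ≈ -0.2351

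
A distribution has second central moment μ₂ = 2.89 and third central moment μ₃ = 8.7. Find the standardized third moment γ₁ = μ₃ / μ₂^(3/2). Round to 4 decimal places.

σ = √μ₂ = √2.89 = 1.70000
σ³ = μ₂^(3/2) = 4.91300
γ₁ = μ₃/σ³ = 8.7 / 4.91300 ≈ 1.7708

1.7708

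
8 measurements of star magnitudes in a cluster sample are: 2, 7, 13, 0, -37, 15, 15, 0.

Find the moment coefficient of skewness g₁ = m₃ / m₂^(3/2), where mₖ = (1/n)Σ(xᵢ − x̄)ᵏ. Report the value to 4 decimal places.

x̄ = (2 + 7 + 13 + 0 - 37 + 15 + 15 + 0) / 8 = 1.8750
deviations (xᵢ − x̄): 0.1250, 5.1250, 11.1250, -1.8750, -38.8750, 13.1250, 13.1250, -1.8750
Σ(xᵢ − x̄)² = 2012.8750 ⇒ m₂ = 2012.8750/8 = 251.60938
Σ(xᵢ − x̄)³ = -52730.1563 ⇒ m₃ = -52730.1563/8 = -6591.26953
m₂^(3/2) = 251.60938^(1.5) = 3991.07812
g₁ = m₃ / m₂^(3/2) = -6591.26953 / 3991.07812 ≈ -1.6515

-1.6515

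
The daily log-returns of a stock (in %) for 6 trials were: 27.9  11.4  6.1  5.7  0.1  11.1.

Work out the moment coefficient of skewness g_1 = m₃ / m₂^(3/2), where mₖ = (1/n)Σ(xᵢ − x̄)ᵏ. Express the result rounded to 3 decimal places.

x̄ = (27.9 + 11.4 + 6.1 + 5.7 + 0.1 + 11.1) / 6 = 10.3833
deviations (xᵢ − x̄): 17.5167, 1.0167, -4.2833, -4.6833, -10.2833, 0.7167
Σ(xᵢ − x̄)² = 454.4083 ⇒ m₂ = 454.4083/6 = 75.73472
Σ(xᵢ − x̄)³ = 4107.3814 ⇒ m₃ = 4107.3814/6 = 684.56357
m₂^(3/2) = 75.73472^(1.5) = 659.08671
g_1 = m₃ / m₂^(3/2) = 684.56357 / 659.08671 ≈ 1.039

1.039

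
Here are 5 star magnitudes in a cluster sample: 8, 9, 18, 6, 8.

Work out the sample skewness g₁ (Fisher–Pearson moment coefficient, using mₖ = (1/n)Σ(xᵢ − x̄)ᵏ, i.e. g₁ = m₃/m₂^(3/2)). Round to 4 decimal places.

x̄ = (8 + 9 + 18 + 6 + 8) / 5 = 9.8000
deviations (xᵢ − x̄): -1.8000, -0.8000, 8.2000, -3.8000, -1.8000
Σ(xᵢ − x̄)² = 88.8000 ⇒ m₂ = 88.8000/5 = 17.76000
Σ(xᵢ − x̄)³ = 484.3200 ⇒ m₃ = 484.3200/5 = 96.86400
m₂^(3/2) = 17.76000^(1.5) = 74.84528
g₁ = m₃ / m₂^(3/2) = 96.86400 / 74.84528 ≈ 1.2942

1.2942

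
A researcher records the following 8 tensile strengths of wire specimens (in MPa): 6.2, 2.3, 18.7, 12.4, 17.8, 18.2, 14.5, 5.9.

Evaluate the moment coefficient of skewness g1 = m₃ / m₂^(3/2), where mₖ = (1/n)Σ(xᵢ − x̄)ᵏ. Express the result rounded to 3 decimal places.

x̄ = (6.2 + 2.3 + 18.7 + 12.4 + 17.8 + 18.2 + 14.5 + 5.9) / 8 = 12.0000
deviations (xᵢ − x̄): -5.8000, -9.7000, 6.7000, 0.4000, 5.8000, 6.2000, 2.5000, -6.1000
Σ(xᵢ − x̄)² = 288.3200 ⇒ m₂ = 288.3200/8 = 36.04000
Σ(xᵢ − x̄)³ = -584.8740 ⇒ m₃ = -584.8740/8 = -73.10925
m₂^(3/2) = 36.04000^(1.5) = 216.36010
g1 = m₃ / m₂^(3/2) = -73.10925 / 216.36010 ≈ -0.338

-0.338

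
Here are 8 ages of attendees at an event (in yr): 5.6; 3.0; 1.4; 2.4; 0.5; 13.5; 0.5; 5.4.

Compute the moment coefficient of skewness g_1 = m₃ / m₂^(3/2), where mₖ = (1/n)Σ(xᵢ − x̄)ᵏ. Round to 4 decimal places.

x̄ = (5.6 + 3.0 + 1.4 + 2.4 + 0.5 + 13.5 + 0.5 + 5.4) / 8 = 4.0375
deviations (xᵢ − x̄): 1.5625, -1.0375, -2.6375, -1.6375, -3.5375, 9.4625, -3.5375, 1.3625
Σ(xᵢ − x̄)² = 129.5788 ⇒ m₂ = 129.5788/8 = 16.19734
Σ(xᵢ − x̄)³ = 741.2150 ⇒ m₃ = 741.2150/8 = 92.65187
m₂^(3/2) = 16.19734^(1.5) = 65.18771
g_1 = m₃ / m₂^(3/2) = 92.65187 / 65.18771 ≈ 1.4213

1.4213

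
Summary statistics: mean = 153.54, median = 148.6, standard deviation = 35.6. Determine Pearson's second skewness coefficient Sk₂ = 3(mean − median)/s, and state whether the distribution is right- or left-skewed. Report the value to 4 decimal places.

0.4163, right-skewed

Sk₂ = 3(153.54 − 148.6) / 35.6 = 3 × 4.9400 / 35.6
    = 14.8200 / 35.6 ≈ 0.4163
Sk₂ > 0 ⇒ mean > median ⇒ right-skewed (positive skew).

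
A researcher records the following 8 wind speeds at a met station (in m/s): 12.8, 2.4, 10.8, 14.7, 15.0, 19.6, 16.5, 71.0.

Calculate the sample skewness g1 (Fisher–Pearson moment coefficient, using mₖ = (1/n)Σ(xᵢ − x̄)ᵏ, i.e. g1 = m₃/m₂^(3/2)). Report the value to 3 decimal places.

1.995

x̄ = (12.8 + 2.4 + 10.8 + 14.7 + 15.0 + 19.6 + 16.5 + 71.0) / 8 = 20.3500
deviations (xᵢ − x̄): -7.5500, -17.9500, -9.5500, -5.6500, -5.3500, -0.7500, -3.8500, 50.6500
Σ(xᵢ − x̄)² = 3111.7600 ⇒ m₂ = 3111.7600/8 = 388.97000
Σ(xᵢ − x̄)³ = 122462.7810 ⇒ m₃ = 122462.7810/8 = 15307.84762
m₂^(3/2) = 388.97000^(1.5) = 7671.39174
g1 = m₃ / m₂^(3/2) = 15307.84762 / 7671.39174 ≈ 1.995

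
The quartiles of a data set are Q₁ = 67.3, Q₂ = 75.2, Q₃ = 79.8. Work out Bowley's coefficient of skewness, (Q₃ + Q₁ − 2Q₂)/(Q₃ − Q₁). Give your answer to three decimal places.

numerator: Q₃ + Q₁ − 2Q₂ = 79.8 + 67.3 − 2×75.2 = -3.3000
denominator: Q₃ − Q₁ = 79.8 − 67.3 = 12.5000
Bowley skewness = -3.3000 / 12.5000 ≈ -0.264

-0.264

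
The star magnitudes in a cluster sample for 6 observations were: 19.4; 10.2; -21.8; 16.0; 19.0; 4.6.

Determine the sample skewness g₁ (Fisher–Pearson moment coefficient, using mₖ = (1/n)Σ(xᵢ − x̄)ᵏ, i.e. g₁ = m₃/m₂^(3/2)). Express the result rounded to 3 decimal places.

x̄ = (19.4 + 10.2 - 21.8 + 16.0 + 19.0 + 4.6) / 6 = 7.9000
deviations (xᵢ − x̄): 11.5000, 2.3000, -29.7000, 8.1000, 11.1000, -3.3000
Σ(xᵢ − x̄)² = 1219.3400 ⇒ m₂ = 1219.3400/6 = 203.22333
Σ(xᵢ − x̄)³ = -22801.8960 ⇒ m₃ = -22801.8960/6 = -3800.31600
m₂^(3/2) = 203.22333^(1.5) = 2897.07912
g₁ = m₃ / m₂^(3/2) = -3800.31600 / 2897.07912 ≈ -1.312

-1.312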